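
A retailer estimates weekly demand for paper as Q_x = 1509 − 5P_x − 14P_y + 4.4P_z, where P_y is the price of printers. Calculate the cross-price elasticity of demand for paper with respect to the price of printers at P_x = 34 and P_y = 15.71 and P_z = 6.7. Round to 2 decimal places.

-0.19

At P_x = 34 and P_y = 15.71 and P_z = 6.7: Q_x = 1148.54.
∂Q_x/∂P_y = -14.
ε = (∂Q_x/∂P_y)(P_y/Q_x) = -14 × (15.71/1148.54) ≈ -0.19.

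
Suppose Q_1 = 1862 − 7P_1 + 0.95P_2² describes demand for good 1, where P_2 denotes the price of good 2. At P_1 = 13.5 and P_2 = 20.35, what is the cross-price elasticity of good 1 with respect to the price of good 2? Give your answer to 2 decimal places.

0.36

At P_1 = 13.5 and P_2 = 20.35: Q_1 = 2160.916.
∂Q_1/∂P_2 = 1.9P_2 = 1.9(20.35) = 38.6650.
ε = (∂Q_1/∂P_2)(P_2/Q_1) = 38.6650 × (20.35/2160.916) ≈ 0.36.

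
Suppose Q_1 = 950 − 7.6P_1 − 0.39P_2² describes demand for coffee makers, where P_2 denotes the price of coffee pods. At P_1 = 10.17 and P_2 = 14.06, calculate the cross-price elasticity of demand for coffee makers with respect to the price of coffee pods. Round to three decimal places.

-0.194

At P_1 = 10.17 and P_2 = 14.06: Q_1 = 795.611.
∂Q_1/∂P_2 = -0.78P_2 = -0.78(14.06) = -10.9668.
ε = (∂Q_1/∂P_2)(P_2/Q_1) = -10.9668 × (14.06/795.611) ≈ -0.194.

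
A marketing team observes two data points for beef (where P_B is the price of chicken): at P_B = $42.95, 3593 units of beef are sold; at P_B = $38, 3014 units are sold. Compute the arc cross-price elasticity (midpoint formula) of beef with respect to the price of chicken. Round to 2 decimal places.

1.43

ΔQ_A = 3014 − 3593 = -579; ΔP_B = 38 − 42.95 = -4.95.
Midpoints: Q̄_A = 3303.5, P̄_B = 40.48.
ε = (ΔQ_A/Q̄_A)/(ΔP_B/P̄_B) = (-579/3303.5)/(-4.95/40.48) ≈ 1.43.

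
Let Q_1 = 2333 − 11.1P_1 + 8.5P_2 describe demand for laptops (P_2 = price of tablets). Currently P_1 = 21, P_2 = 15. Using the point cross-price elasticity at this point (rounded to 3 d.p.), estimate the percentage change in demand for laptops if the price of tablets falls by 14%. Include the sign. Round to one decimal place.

-0.8%

At P_1 = 21, P_2 = 15: Q_1 = 2227.4.
∂Q_1/∂P_2 = 8.5.
ε = (∂Q_1/∂P_2)(P_2/Q_1) = 8.5000 × 15/2227.4 ≈ 0.057.
%ΔQ_1 ≈ ε × %ΔP_2 = 0.057 × (-14%) = -0.8%.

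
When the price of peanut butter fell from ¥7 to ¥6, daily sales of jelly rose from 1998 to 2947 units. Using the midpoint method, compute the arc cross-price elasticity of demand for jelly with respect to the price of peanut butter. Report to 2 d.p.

ΔQ_A = 2947 − 1998 = 949; ΔP_B = 6 − 7 = -1.
Midpoints: Q̄_A = 2472.5, P̄_B = 6.50.
ε = (ΔQ_A/Q̄_A)/(ΔP_B/P̄_B) = (949/2472.5)/(-1/6.50) ≈ -2.49.
ε < 0: jelly and peanut butter are complements.

-2.49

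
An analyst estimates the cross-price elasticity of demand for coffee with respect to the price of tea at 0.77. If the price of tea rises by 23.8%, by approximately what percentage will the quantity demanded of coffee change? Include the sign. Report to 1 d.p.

18.3%

%ΔQ ≈ ε × %ΔP of tea = 0.77 × (23.8%) = 18.3%.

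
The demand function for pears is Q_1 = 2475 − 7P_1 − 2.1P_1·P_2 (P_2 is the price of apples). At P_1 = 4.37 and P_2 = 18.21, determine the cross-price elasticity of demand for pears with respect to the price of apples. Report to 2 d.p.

-0.07

At P_1 = 4.37 and P_2 = 18.21: Q_1 = 2277.297.
∂Q_1/∂P_2 = -2.1P_1 = -2.1(4.37) = -9.1770.
ε = (∂Q_1/∂P_2)(P_2/Q_1) = -9.1770 × (18.21/2277.297) ≈ -0.07.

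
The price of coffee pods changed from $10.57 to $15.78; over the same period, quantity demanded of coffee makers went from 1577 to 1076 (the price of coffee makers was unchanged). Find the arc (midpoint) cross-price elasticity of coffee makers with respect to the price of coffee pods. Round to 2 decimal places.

ΔQ_A = 1076 − 1577 = -501; ΔP_B = 15.78 − 10.57 = 5.21.
Midpoints: Q̄_A = 1326.5, P̄_B = 13.18.
ε = (ΔQ_A/Q̄_A)/(ΔP_B/P̄_B) = (-501/1326.5)/(5.21/13.18) ≈ -0.96.

-0.96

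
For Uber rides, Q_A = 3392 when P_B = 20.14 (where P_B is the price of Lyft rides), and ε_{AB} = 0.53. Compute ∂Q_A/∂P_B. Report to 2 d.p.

89.26

ε = (∂Q_A/∂P_B)·(P_B/Q_A) ⇒ ∂Q_A/∂P_B = ε·Q_A/P_B = 0.53 × 3392/20.14 ≈ 89.26.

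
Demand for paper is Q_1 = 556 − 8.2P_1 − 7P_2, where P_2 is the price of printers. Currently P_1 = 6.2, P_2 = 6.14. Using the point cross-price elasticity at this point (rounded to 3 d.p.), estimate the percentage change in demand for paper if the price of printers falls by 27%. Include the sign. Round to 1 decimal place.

2.5%

At P_1 = 6.2, P_2 = 6.14: Q_1 = 462.18.
∂Q_1/∂P_2 = -7.
ε = (∂Q_1/∂P_2)(P_2/Q_1) = -7.0000 × 6.14/462.18 ≈ -0.093.
%ΔQ_1 ≈ ε × %ΔP_2 = -0.093 × (-27%) = 2.5%.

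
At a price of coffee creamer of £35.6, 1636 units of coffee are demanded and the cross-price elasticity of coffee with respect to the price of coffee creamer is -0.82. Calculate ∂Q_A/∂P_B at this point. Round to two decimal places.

-37.68

ε = (∂Q_A/∂P_B)·(P_B/Q_A) ⇒ ∂Q_A/∂P_B = ε·Q_A/P_B = -0.82 × 1636/35.6 ≈ -37.68.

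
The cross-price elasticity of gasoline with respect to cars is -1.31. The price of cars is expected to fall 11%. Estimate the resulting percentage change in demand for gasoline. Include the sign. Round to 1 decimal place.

14.4%

%ΔQ ≈ ε × %ΔP of cars = -1.31 × (-11%) = 14.4%.
Demand for gasoline rises by about 14.4%.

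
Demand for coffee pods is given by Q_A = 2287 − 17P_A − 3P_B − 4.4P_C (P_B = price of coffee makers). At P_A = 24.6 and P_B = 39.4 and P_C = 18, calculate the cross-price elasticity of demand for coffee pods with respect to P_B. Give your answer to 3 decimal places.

-0.071

At P_A = 24.6 and P_B = 39.4 and P_C = 18: Q_A = 1671.4.
∂Q_A/∂P_B = -3.
ε = (∂Q_A/∂P_B)(P_B/Q_A) = -3 × (39.4/1671.4) ≈ -0.071.
Since ε < 0, coffee pods and coffee makers are complements.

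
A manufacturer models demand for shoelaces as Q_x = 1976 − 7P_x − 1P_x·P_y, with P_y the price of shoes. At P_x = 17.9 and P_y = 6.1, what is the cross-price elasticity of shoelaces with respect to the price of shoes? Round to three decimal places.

-0.063

At P_x = 17.9 and P_y = 6.1: Q_x = 1741.51.
∂Q_x/∂P_y = -1P_x = -1(17.9) = -17.9000.
ε = (∂Q_x/∂P_y)(P_y/Q_x) = -17.9000 × (6.1/1741.51) ≈ -0.063.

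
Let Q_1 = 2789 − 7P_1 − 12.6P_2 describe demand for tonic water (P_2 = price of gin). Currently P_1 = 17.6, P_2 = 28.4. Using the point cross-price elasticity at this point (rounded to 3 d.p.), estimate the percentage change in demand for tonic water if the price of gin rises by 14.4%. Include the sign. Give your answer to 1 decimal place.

-2.2%

At P_1 = 17.6, P_2 = 28.4: Q_1 = 2307.96.
∂Q_1/∂P_2 = -12.6.
ε = (∂Q_1/∂P_2)(P_2/Q_1) = -12.6000 × 28.4/2307.96 ≈ -0.155.
%ΔQ_1 ≈ ε × %ΔP_2 = -0.155 × (14.4%) = -2.2%.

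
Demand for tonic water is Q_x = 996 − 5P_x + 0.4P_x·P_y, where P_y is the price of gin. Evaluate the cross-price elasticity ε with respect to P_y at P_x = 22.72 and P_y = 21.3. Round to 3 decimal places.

At P_x = 22.72 and P_y = 21.3: Q_x = 1075.974.
∂Q_x/∂P_y = 0.4P_x = 0.4(22.72) = 9.0880.
ε = (∂Q_x/∂P_y)(P_y/Q_x) = 9.0880 × (21.3/1075.974) ≈ 0.180.

0.180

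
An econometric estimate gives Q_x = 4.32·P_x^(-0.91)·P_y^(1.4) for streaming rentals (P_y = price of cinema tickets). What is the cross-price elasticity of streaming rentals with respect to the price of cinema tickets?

In a log-linear (constant-elasticity) demand function, the coefficient on the exponent of P_y is the cross-price elasticity.
ε = 1.40. Positive, so streaming rentals and cinema tickets are substitutes.

1.40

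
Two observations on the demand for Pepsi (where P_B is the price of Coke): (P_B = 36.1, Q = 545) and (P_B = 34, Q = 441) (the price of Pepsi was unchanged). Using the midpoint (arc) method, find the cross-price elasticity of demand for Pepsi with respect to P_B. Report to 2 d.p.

3.52

ΔQ_A = 441 − 545 = -104; ΔP_B = 34 − 36.1 = -2.1.
Midpoints: Q̄_A = 493.0, P̄_B = 35.05.
ε = (ΔQ_A/Q̄_A)/(ΔP_B/P̄_B) = (-104/493.0)/(-2.1/35.05) ≈ 3.52.
ε > 0: Pepsi and Coke are substitutes.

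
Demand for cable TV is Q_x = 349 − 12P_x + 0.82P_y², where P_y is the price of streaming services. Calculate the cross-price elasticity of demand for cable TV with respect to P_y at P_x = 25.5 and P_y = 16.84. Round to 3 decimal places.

At P_x = 25.5 and P_y = 16.84: Q_x = 275.540.
∂Q_x/∂P_y = 1.64P_y = 1.64(16.84) = 27.6176.
ε = (∂Q_x/∂P_y)(P_y/Q_x) = 27.6176 × (16.84/275.540) ≈ 1.688.
ε > 0: substitutes.

1.688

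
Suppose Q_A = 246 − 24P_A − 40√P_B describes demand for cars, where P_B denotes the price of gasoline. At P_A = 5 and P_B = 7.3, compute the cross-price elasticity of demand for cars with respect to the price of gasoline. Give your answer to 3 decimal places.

-3.014

At P_A = 5 and P_B = 7.3: Q_A = 17.926.
∂Q_A/∂P_B = -40/(2√P_B) = -40/(2√7.3) = -7.4023.
ε = (∂Q_A/∂P_B)(P_B/Q_A) = -7.4023 × (7.3/17.926) ≈ -3.014.
ε < 0: complements.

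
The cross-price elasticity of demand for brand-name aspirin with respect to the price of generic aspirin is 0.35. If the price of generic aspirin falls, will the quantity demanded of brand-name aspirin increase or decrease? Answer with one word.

decrease

ε > 0 and the price of generic aspirin falls, so the quantity of brand-name aspirin moves in the same direction: it decreases.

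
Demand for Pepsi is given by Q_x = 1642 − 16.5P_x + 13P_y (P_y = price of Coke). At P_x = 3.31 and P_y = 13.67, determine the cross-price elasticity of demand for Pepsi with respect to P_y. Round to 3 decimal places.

At P_x = 3.31 and P_y = 13.67: Q_x = 1765.095.
∂Q_x/∂P_y = 13.
ε = (∂Q_x/∂P_y)(P_y/Q_x) = 13 × (13.67/1765.095) ≈ 0.101.

0.101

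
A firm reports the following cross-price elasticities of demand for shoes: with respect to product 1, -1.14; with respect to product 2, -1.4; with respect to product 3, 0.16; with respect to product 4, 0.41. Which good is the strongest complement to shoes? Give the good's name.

Complements have ε < 0. The most negative value is -1.4 (product 2).

product 2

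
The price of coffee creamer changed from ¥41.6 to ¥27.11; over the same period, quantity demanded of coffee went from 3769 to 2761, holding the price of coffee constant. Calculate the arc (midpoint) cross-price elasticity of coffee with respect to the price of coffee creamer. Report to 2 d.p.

0.73

ΔQ_A = 2761 − 3769 = -1008; ΔP_B = 27.11 − 41.6 = -14.49.
Midpoints: Q̄_A = 3265.0, P̄_B = 34.36.
ε = (ΔQ_A/Q̄_A)/(ΔP_B/P̄_B) = (-1008/3265.0)/(-14.49/34.36) ≈ 0.73.
ε > 0: coffee and coffee creamer are substitutes.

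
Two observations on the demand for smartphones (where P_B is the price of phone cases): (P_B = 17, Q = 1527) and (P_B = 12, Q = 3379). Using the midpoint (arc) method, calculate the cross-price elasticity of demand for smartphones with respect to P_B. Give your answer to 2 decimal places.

ΔQ_A = 3379 − 1527 = 1852; ΔP_B = 12 − 17 = -5.
Midpoints: Q̄_A = 2453.0, P̄_B = 14.50.
ε = (ΔQ_A/Q̄_A)/(ΔP_B/P̄_B) = (1852/2453.0)/(-5/14.50) ≈ -2.19.
ε < 0: smartphones and phone cases are complements.

-2.19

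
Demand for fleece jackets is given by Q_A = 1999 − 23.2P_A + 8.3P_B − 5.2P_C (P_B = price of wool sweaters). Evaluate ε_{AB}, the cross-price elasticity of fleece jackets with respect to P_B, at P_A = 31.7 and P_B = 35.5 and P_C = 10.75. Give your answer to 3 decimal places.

0.196

At P_A = 31.7 and P_B = 35.5 and P_C = 10.75: Q_A = 1502.31.
∂Q_A/∂P_B = 8.3.
ε = (∂Q_A/∂P_B)(P_B/Q_A) = 8.3 × (35.5/1502.31) ≈ 0.196.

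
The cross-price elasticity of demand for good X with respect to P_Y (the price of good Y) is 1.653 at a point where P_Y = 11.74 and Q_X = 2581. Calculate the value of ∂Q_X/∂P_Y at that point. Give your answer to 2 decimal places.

363.41

ε = (∂Q_X/∂P_Y)·(P_Y/Q_X) ⇒ ∂Q_X/∂P_Y = ε·Q_X/P_Y = 1.653 × 2581/11.74 ≈ 363.41.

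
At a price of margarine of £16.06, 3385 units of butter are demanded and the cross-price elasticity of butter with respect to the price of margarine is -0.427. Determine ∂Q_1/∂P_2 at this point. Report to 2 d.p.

ε = (∂Q_1/∂P_2)·(P_2/Q_1) ⇒ ∂Q_1/∂P_2 = ε·Q_1/P_2 = -0.427 × 3385/16.06 ≈ -90.00.

-90.00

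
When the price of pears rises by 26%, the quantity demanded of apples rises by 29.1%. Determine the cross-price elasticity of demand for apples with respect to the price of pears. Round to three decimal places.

ε = (%ΔQ of apples) / (%ΔP of pears) = (29.1%) / (26%) ≈ 1.119.

1.119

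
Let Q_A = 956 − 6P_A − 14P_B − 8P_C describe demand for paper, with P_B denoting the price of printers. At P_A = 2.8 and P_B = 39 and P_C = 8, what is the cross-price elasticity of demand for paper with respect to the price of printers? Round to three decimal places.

At P_A = 2.8 and P_B = 39 and P_C = 8: Q_A = 329.2.
∂Q_A/∂P_B = -14.
ε = (∂Q_A/∂P_B)(P_B/Q_A) = -14 × (39/329.2) ≈ -1.659.

-1.659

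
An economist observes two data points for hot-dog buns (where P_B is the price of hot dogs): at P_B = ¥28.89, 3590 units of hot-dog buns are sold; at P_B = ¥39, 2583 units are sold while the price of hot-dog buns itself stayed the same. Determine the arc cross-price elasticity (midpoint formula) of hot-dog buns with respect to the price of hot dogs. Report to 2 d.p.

-1.10

ΔQ_A = 2583 − 3590 = -1007; ΔP_B = 39 − 28.89 = 10.11.
Midpoints: Q̄_A = 3086.5, P̄_B = 33.95.
ε = (ΔQ_A/Q̄_A)/(ΔP_B/P̄_B) = (-1007/3086.5)/(10.11/33.95) ≈ -1.10.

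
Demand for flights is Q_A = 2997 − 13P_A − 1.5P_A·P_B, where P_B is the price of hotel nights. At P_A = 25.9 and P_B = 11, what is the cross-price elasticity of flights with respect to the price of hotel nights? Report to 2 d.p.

-0.19

At P_A = 25.9 and P_B = 11: Q_A = 2232.95.
∂Q_A/∂P_B = -1.5P_A = -1.5(25.9) = -38.8500.
ε = (∂Q_A/∂P_B)(P_B/Q_A) = -38.8500 × (11/2232.95) ≈ -0.19.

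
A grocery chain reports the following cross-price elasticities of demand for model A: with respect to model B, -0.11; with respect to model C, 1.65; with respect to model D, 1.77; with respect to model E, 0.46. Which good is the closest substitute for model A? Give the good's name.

Substitutes have ε > 0. Among the positive values, 1.77 (model D) is largest.

model D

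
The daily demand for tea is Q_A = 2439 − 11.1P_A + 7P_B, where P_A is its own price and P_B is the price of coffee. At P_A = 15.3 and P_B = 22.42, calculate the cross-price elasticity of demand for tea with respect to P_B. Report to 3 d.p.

At P_A = 15.3 and P_B = 22.42: Q_A = 2426.11.
∂Q_A/∂P_B = 7.
ε = (∂Q_A/∂P_B)(P_B/Q_A) = 7 × (22.42/2426.11) ≈ 0.065.

0.065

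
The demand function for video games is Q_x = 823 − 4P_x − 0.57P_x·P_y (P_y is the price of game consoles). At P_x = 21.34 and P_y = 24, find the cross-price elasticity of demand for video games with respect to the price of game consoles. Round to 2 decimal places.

-0.65

At P_x = 21.34 and P_y = 24: Q_x = 445.709.
∂Q_x/∂P_y = -0.57P_x = -0.57(21.34) = -12.1638.
ε = (∂Q_x/∂P_y)(P_y/Q_x) = -12.1638 × (24/445.709) ≈ -0.65.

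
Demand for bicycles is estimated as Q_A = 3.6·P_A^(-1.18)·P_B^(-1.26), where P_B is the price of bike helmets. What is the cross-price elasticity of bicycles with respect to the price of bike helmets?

-1.26

In a log-linear (constant-elasticity) demand function, the coefficient on the exponent of P_B is the cross-price elasticity.
ε = -1.26. Negative, so bicycles and bike helmets are complements.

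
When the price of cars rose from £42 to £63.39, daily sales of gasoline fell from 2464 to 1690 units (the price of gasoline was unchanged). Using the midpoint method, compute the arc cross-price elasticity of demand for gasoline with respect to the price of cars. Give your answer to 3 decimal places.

ΔQ_A = 1690 − 2464 = -774; ΔP_B = 63.39 − 42 = 21.39.
Midpoints: Q̄_A = 2077.0, P̄_B = 52.70.
ε = (ΔQ_A/Q̄_A)/(ΔP_B/P̄_B) = (-774/2077.0)/(21.39/52.70) ≈ -0.918.

-0.918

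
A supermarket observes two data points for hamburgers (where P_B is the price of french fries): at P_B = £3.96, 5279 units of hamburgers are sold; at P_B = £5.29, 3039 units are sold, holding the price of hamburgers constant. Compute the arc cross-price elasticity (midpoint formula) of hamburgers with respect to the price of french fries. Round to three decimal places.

ΔQ_A = 3039 − 5279 = -2240; ΔP_B = 5.29 − 3.96 = 1.33.
Midpoints: Q̄_A = 4159.0, P̄_B = 4.62.
ε = (ΔQ_A/Q̄_A)/(ΔP_B/P̄_B) = (-2240/4159.0)/(1.33/4.62) ≈ -1.873.
ε < 0: hamburgers and french fries are complements.

-1.873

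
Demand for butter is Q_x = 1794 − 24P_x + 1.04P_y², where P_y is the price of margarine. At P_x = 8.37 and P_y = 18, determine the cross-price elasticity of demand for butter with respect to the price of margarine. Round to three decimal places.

At P_x = 8.37 and P_y = 18: Q_x = 1930.08.
∂Q_x/∂P_y = 2.08P_y = 2.08(18) = 37.4400.
ε = (∂Q_x/∂P_y)(P_y/Q_x) = 37.4400 × (18/1930.08) ≈ 0.349.

0.349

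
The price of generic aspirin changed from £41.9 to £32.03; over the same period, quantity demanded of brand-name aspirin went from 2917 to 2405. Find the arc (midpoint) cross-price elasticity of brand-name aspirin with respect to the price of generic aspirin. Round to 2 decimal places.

ΔQ_A = 2405 − 2917 = -512; ΔP_B = 32.03 − 41.9 = -9.87.
Midpoints: Q̄_A = 2661.0, P̄_B = 36.97.
ε = (ΔQ_A/Q̄_A)/(ΔP_B/P̄_B) = (-512/2661.0)/(-9.87/36.97) ≈ 0.72.

0.72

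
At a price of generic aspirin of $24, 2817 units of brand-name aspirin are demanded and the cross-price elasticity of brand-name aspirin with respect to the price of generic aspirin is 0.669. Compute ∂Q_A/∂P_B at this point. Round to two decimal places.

78.52

ε = (∂Q_A/∂P_B)·(P_B/Q_A) ⇒ ∂Q_A/∂P_B = ε·Q_A/P_B = 0.669 × 2817/24 ≈ 78.52.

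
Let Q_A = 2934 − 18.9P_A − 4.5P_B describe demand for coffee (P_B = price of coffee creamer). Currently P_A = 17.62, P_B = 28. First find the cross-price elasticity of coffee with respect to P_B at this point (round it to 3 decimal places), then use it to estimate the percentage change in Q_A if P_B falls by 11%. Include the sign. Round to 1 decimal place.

0.6%

At P_A = 17.62, P_B = 28: Q_A = 2474.982.
∂Q_A/∂P_B = -4.5.
ε = (∂Q_A/∂P_B)(P_B/Q_A) = -4.5000 × 28/2474.982 ≈ -0.051.
%ΔQ_A ≈ ε × %ΔP_B = -0.051 × (-11%) = 0.6%.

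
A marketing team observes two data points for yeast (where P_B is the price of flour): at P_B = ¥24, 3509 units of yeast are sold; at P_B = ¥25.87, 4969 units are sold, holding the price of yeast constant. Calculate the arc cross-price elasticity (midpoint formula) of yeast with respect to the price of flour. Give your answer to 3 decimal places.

ΔQ_A = 4969 − 3509 = 1460; ΔP_B = 25.87 − 24 = 1.87.
Midpoints: Q̄_A = 4239.0, P̄_B = 24.94.
ε = (ΔQ_A/Q̄_A)/(ΔP_B/P̄_B) = (1460/4239.0)/(1.87/24.94) ≈ 4.593.

4.593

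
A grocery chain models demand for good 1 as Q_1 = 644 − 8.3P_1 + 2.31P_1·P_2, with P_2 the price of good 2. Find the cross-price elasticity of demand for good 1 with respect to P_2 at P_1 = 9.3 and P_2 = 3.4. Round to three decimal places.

At P_1 = 9.3 and P_2 = 3.4: Q_1 = 639.852.
∂Q_1/∂P_2 = 2.31P_1 = 2.31(9.3) = 21.4830.
ε = (∂Q_1/∂P_2)(P_2/Q_1) = 21.4830 × (3.4/639.852) ≈ 0.114.

0.114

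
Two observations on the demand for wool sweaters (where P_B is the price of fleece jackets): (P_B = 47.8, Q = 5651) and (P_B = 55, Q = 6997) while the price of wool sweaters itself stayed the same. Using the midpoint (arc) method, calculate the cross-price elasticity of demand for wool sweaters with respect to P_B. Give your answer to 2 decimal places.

ΔQ_A = 6997 − 5651 = 1346; ΔP_B = 55 − 47.8 = 7.2.
Midpoints: Q̄_A = 6324.0, P̄_B = 51.40.
ε = (ΔQ_A/Q̄_A)/(ΔP_B/P̄_B) = (1346/6324.0)/(7.2/51.40) ≈ 1.52.

1.52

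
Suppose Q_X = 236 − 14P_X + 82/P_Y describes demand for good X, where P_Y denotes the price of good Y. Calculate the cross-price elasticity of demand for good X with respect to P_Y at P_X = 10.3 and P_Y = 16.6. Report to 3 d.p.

At P_X = 10.3 and P_Y = 16.6: Q_X = 96.740.
∂Q_X/∂P_Y = −82/P_Y² = -0.2976.
ε = (∂Q_X/∂P_Y)(P_Y/Q_X) = -0.2976 × (16.6/96.740) ≈ -0.051.
ε < 0: complements.

-0.051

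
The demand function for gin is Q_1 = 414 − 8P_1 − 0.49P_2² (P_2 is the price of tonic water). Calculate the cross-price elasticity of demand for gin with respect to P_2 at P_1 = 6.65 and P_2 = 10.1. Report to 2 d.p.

At P_1 = 6.65 and P_2 = 10.1: Q_1 = 310.815.
∂Q_1/∂P_2 = -0.98P_2 = -0.98(10.1) = -9.8980.
ε = (∂Q_1/∂P_2)(P_2/Q_1) = -9.8980 × (10.1/310.815) ≈ -0.32.

-0.32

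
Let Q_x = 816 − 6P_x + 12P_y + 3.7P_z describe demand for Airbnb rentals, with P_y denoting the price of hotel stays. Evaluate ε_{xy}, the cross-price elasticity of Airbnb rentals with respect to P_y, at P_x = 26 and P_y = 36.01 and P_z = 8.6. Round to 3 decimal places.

At P_x = 26 and P_y = 36.01 and P_z = 8.6: Q_x = 1123.94.
∂Q_x/∂P_y = 12.
ε = (∂Q_x/∂P_y)(P_y/Q_x) = 12 × (36.01/1123.94) ≈ 0.384.
Since ε > 0, Airbnb rentals and hotel stays are substitutes.

0.384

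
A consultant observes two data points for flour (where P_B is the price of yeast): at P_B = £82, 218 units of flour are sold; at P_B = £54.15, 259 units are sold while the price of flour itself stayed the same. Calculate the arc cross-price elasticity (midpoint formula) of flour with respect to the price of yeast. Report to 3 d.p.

ΔQ_A = 259 − 218 = 41; ΔP_B = 54.15 − 82 = -27.85.
Midpoints: Q̄_A = 238.5, P̄_B = 68.08.
ε = (ΔQ_A/Q̄_A)/(ΔP_B/P̄_B) = (41/238.5)/(-27.85/68.08) ≈ -0.420.
ε < 0: flour and yeast are complements.

-0.420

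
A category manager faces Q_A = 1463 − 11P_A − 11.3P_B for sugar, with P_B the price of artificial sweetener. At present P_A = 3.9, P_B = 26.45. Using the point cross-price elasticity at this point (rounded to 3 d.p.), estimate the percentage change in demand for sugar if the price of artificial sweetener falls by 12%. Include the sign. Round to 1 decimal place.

3.2%

At P_A = 3.9, P_B = 26.45: Q_A = 1121.215.
∂Q_A/∂P_B = -11.3.
ε = (∂Q_A/∂P_B)(P_B/Q_A) = -11.3000 × 26.45/1121.215 ≈ -0.267.
%ΔQ_A ≈ ε × %ΔP_B = -0.267 × (-12%) = 3.2%.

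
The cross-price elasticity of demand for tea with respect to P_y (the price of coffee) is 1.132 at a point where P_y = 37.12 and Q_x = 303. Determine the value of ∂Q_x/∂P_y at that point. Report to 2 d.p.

9.24

ε = (∂Q_x/∂P_y)·(P_y/Q_x) ⇒ ∂Q_x/∂P_y = ε·Q_x/P_y = 1.132 × 303/37.12 ≈ 9.24.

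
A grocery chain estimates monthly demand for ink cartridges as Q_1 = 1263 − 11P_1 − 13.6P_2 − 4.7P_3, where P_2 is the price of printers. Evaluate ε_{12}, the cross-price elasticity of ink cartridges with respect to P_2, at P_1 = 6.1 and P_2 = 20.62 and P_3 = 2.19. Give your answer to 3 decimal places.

-0.310

At P_1 = 6.1 and P_2 = 20.62 and P_3 = 2.19: Q_1 = 905.175.
∂Q_1/∂P_2 = -13.6.
ε = (∂Q_1/∂P_2)(P_2/Q_1) = -13.6 × (20.62/905.175) ≈ -0.310.
Since ε < 0, ink cartridges and printers are complements.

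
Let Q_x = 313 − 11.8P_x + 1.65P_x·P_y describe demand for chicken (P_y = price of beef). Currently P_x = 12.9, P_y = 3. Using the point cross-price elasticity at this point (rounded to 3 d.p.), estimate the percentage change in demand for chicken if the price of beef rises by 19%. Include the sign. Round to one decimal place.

5.4%

At P_x = 12.9, P_y = 3: Q_x = 224.635.
∂Q_x/∂P_y = 1.65P_x = 21.2850.
ε = (∂Q_x/∂P_y)(P_y/Q_x) = 21.2850 × 3/224.635 ≈ 0.284.
%ΔQ_x ≈ ε × %ΔP_y = 0.284 × (19%) = 5.4%.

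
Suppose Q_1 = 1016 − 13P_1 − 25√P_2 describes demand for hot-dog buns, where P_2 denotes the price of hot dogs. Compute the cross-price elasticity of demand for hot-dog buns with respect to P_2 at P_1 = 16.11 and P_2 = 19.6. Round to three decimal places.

At P_1 = 16.11 and P_2 = 19.6: Q_1 = 695.890.
∂Q_1/∂P_2 = -25/(2√P_2) = -25/(2√19.6) = -2.8235.
ε = (∂Q_1/∂P_2)(P_2/Q_1) = -2.8235 × (19.6/695.890) ≈ -0.080.
ε < 0: complements.

-0.080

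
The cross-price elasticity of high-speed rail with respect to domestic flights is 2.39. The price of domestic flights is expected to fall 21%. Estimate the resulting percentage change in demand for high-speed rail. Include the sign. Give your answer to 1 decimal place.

%ΔQ ≈ ε × %ΔP of domestic flights = 2.39 × (-21%) = -50.2%.

-50.2%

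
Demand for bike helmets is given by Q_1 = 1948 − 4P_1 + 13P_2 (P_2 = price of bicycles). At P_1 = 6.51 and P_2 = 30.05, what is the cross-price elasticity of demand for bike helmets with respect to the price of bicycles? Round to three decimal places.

0.169

At P_1 = 6.51 and P_2 = 30.05: Q_1 = 2312.61.
∂Q_1/∂P_2 = 13.
ε = (∂Q_1/∂P_2)(P_2/Q_1) = 13 × (30.05/2312.61) ≈ 0.169.
Since ε > 0, bike helmets and bicycles are substitutes.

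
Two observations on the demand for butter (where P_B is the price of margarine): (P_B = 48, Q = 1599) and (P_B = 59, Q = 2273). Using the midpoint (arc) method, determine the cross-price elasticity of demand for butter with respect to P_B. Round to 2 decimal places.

1.69

ΔQ_A = 2273 − 1599 = 674; ΔP_B = 59 − 48 = 11.
Midpoints: Q̄_A = 1936.0, P̄_B = 53.50.
ε = (ΔQ_A/Q̄_A)/(ΔP_B/P̄_B) = (674/1936.0)/(11/53.50) ≈ 1.69.
ε > 0: butter and margarine are substitutes.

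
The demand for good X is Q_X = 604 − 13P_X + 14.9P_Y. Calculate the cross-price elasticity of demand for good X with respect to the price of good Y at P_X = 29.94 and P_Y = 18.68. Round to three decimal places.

0.564

At P_X = 29.94 and P_Y = 18.68: Q_X = 493.112.
∂Q_X/∂P_Y = 14.9.
ε = (∂Q_X/∂P_Y)(P_Y/Q_X) = 14.9 × (18.68/493.112) ≈ 0.564.
Since ε > 0, good X and good Y are substitutes.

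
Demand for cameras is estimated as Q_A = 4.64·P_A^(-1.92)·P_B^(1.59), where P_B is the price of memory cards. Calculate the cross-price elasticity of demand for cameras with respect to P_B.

In a log-linear (constant-elasticity) demand function, the coefficient on the exponent of P_B is the cross-price elasticity.
ε = 1.59. Positive, so cameras and memory cards are substitutes.

1.59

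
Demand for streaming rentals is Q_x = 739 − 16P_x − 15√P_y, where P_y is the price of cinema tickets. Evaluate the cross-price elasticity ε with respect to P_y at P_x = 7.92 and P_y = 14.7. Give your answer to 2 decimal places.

-0.05

At P_x = 7.92 and P_y = 14.7: Q_x = 554.769.
∂Q_x/∂P_y = -15/(2√P_y) = -15/(2√14.7) = -1.9562.
ε = (∂Q_x/∂P_y)(P_y/Q_x) = -1.9562 × (14.7/554.769) ≈ -0.05.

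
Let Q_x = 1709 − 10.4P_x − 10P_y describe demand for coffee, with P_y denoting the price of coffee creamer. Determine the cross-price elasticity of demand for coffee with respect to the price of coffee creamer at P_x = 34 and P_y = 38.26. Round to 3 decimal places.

At P_x = 34 and P_y = 38.26: Q_x = 972.8.
∂Q_x/∂P_y = -10.
ε = (∂Q_x/∂P_y)(P_y/Q_x) = -10 × (38.26/972.8) ≈ -0.393.

-0.393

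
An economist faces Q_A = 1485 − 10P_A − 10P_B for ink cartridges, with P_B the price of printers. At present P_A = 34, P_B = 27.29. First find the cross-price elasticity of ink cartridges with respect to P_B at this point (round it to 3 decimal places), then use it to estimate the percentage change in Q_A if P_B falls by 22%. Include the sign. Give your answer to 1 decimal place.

6.9%

At P_A = 34, P_B = 27.29: Q_A = 872.1.
∂Q_A/∂P_B = -10.
ε = (∂Q_A/∂P_B)(P_B/Q_A) = -10.0000 × 27.29/872.1 ≈ -0.313.
%ΔQ_A ≈ ε × %ΔP_B = -0.313 × (-22%) = 6.9%.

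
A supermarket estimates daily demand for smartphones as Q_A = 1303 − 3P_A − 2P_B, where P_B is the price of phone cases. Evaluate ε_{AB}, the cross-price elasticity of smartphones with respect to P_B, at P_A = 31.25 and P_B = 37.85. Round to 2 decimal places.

At P_A = 31.25 and P_B = 37.85: Q_A = 1133.55.
∂Q_A/∂P_B = -2.
ε = (∂Q_A/∂P_B)(P_B/Q_A) = -2 × (37.85/1133.55) ≈ -0.07.

-0.07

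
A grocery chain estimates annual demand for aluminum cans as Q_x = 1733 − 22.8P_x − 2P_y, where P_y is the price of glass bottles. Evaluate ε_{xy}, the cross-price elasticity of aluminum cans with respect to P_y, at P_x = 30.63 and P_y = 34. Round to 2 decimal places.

At P_x = 30.63 and P_y = 34: Q_x = 966.636.
∂Q_x/∂P_y = -2.
ε = (∂Q_x/∂P_y)(P_y/Q_x) = -2 × (34/966.636) ≈ -0.07.
Since ε < 0, aluminum cans and glass bottles are complements.

-0.07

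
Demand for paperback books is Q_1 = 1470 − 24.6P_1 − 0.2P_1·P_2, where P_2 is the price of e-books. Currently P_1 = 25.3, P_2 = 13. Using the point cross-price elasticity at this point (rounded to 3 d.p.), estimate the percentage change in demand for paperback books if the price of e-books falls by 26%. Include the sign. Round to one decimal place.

At P_1 = 25.3, P_2 = 13: Q_1 = 781.84.
∂Q_1/∂P_2 = -0.2P_1 = -5.0600.
ε = (∂Q_1/∂P_2)(P_2/Q_1) = -5.0600 × 13/781.84 ≈ -0.084.
%ΔQ_1 ≈ ε × %ΔP_2 = -0.084 × (-26%) = 2.2%.

2.2%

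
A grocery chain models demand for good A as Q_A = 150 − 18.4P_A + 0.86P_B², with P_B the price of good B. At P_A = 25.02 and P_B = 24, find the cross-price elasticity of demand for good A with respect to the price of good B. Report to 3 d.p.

5.355

At P_A = 25.02 and P_B = 24: Q_A = 184.992.
∂Q_A/∂P_B = 1.72P_B = 1.72(24) = 41.2800.
ε = (∂Q_A/∂P_B)(P_B/Q_A) = 41.2800 × (24/184.992) ≈ 5.355.
ε > 0: substitutes.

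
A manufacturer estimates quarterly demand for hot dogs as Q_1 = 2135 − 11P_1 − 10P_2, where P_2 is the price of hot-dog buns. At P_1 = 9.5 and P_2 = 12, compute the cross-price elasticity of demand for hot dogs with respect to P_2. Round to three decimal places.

-0.063

At P_1 = 9.5 and P_2 = 12: Q_1 = 1910.5.
∂Q_1/∂P_2 = -10.
ε = (∂Q_1/∂P_2)(P_2/Q_1) = -10 × (12/1910.5) ≈ -0.063.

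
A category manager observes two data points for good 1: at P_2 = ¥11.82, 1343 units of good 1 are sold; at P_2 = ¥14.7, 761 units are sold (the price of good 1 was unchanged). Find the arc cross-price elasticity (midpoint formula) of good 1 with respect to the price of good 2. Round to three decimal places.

-2.547

ΔQ_1 = 761 − 1343 = -582; ΔP_2 = 14.7 − 11.82 = 2.88.
Midpoints: Q̄_1 = 1052.0, P̄_2 = 13.26.
ε = (ΔQ_1/Q̄_1)/(ΔP_2/P̄_2) = (-582/1052.0)/(2.88/13.26) ≈ -2.547.
ε < 0: good 1 and good 2 are complements.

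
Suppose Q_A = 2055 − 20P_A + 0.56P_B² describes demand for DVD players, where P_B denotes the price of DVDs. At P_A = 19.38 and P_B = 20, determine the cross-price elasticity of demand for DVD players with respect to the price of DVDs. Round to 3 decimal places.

0.237

At P_A = 19.38 and P_B = 20: Q_A = 1891.4.
∂Q_A/∂P_B = 1.12P_B = 1.12(20) = 22.4000.
ε = (∂Q_A/∂P_B)(P_B/Q_A) = 22.4000 × (20/1891.4) ≈ 0.237.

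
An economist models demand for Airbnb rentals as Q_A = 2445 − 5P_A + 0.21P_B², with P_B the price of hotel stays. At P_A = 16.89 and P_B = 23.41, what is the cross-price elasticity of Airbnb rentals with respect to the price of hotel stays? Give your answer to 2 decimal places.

0.09

At P_A = 16.89 and P_B = 23.41: Q_A = 2475.636.
∂Q_A/∂P_B = 0.42P_B = 0.42(23.41) = 9.8322.
ε = (∂Q_A/∂P_B)(P_B/Q_A) = 9.8322 × (23.41/2475.636) ≈ 0.09.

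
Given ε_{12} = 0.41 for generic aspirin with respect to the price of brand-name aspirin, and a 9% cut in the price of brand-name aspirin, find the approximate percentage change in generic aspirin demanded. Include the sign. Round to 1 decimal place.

%ΔQ ≈ ε × %ΔP of brand-name aspirin = 0.41 × (-9%) = -3.7%.
Demand for generic aspirin falls by about 3.7%.

-3.7%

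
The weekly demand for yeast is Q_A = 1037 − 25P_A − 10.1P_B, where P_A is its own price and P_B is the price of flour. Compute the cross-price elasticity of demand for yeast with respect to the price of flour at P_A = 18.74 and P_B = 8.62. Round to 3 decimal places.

-0.181

At P_A = 18.74 and P_B = 8.62: Q_A = 481.438.
∂Q_A/∂P_B = -10.1.
ε = (∂Q_A/∂P_B)(P_B/Q_A) = -10.1 × (8.62/481.438) ≈ -0.181.
Since ε < 0, yeast and flour are complements.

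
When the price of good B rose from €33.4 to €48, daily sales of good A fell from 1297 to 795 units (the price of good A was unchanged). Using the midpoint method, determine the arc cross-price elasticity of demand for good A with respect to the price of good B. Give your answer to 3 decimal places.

-1.338

ΔQ_A = 795 − 1297 = -502; ΔP_B = 48 − 33.4 = 14.6.
Midpoints: Q̄_A = 1046.0, P̄_B = 40.70.
ε = (ΔQ_A/Q̄_A)/(ΔP_B/P̄_B) = (-502/1046.0)/(14.6/40.70) ≈ -1.338.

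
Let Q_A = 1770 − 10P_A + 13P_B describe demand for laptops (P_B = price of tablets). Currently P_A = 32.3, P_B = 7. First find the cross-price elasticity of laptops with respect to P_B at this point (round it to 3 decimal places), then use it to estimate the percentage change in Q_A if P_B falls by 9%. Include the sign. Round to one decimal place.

-0.5%

At P_A = 32.3, P_B = 7: Q_A = 1538.
∂Q_A/∂P_B = 13.
ε = (∂Q_A/∂P_B)(P_B/Q_A) = 13.0000 × 7/1538 ≈ 0.059.
%ΔQ_A ≈ ε × %ΔP_B = 0.059 × (-9%) = -0.5%.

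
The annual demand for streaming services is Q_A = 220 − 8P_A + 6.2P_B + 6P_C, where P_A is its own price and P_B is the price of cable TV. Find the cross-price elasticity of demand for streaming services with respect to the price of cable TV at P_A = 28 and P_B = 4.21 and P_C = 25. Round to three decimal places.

At P_A = 28 and P_B = 4.21 and P_C = 25: Q_A = 172.102.
∂Q_A/∂P_B = 6.2.
ε = (∂Q_A/∂P_B)(P_B/Q_A) = 6.2 × (4.21/172.102) ≈ 0.152.

0.152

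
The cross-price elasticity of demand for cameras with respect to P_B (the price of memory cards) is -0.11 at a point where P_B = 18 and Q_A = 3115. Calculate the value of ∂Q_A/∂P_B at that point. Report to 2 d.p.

ε = (∂Q_A/∂P_B)·(P_B/Q_A) ⇒ ∂Q_A/∂P_B = ε·Q_A/P_B = -0.11 × 3115/18 ≈ -19.04.

-19.04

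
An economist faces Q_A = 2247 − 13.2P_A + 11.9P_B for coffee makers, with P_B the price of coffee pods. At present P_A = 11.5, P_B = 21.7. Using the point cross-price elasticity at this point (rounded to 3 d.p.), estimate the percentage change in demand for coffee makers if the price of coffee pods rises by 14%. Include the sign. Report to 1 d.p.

1.5%

At P_A = 11.5, P_B = 21.7: Q_A = 2353.43.
∂Q_A/∂P_B = 11.9.
ε = (∂Q_A/∂P_B)(P_B/Q_A) = 11.9000 × 21.7/2353.43 ≈ 0.110.
%ΔQ_A ≈ ε × %ΔP_B = 0.110 × (14%) = 1.5%.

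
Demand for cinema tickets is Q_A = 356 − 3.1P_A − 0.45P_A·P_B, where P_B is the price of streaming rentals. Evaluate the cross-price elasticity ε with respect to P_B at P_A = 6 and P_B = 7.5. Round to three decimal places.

At P_A = 6 and P_B = 7.5: Q_A = 317.15.
∂Q_A/∂P_B = -0.45P_A = -0.45(6) = -2.7000.
ε = (∂Q_A/∂P_B)(P_B/Q_A) = -2.7000 × (7.5/317.15) ≈ -0.064.

-0.064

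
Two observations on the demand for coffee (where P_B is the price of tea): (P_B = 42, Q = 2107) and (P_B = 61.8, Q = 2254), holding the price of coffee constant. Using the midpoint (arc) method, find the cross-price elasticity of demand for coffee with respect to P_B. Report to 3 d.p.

ΔQ_A = 2254 − 2107 = 147; ΔP_B = 61.8 − 42 = 19.8.
Midpoints: Q̄_A = 2180.5, P̄_B = 51.90.
ε = (ΔQ_A/Q̄_A)/(ΔP_B/P̄_B) = (147/2180.5)/(19.8/51.90) ≈ 0.177.
ε > 0: coffee and tea are substitutes.

0.177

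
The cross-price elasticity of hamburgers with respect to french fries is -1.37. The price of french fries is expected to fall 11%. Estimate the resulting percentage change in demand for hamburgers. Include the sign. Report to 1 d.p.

15.1%

%ΔQ ≈ ε × %ΔP of french fries = -1.37 × (-11%) = 15.1%.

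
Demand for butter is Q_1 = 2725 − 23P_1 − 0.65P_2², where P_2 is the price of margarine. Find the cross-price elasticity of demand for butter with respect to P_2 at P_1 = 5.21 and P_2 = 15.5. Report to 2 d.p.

-0.13

At P_1 = 5.21 and P_2 = 15.5: Q_1 = 2449.008.
∂Q_1/∂P_2 = -1.3P_2 = -1.3(15.5) = -20.1500.
ε = (∂Q_1/∂P_2)(P_2/Q_1) = -20.1500 × (15.5/2449.008) ≈ -0.13.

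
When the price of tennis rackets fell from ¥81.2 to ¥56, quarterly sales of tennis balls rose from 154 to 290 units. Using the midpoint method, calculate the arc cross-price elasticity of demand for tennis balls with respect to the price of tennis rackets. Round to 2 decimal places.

-1.67

ΔQ_A = 290 − 154 = 136; ΔP_B = 56 − 81.2 = -25.2.
Midpoints: Q̄_A = 222.0, P̄_B = 68.60.
ε = (ΔQ_A/Q̄_A)/(ΔP_B/P̄_B) = (136/222.0)/(-25.2/68.60) ≈ -1.67.
ε < 0: tennis balls and tennis rackets are complements.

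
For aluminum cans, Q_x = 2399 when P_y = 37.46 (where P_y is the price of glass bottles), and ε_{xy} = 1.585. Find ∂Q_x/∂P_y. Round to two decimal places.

101.51

ε = (∂Q_x/∂P_y)·(P_y/Q_x) ⇒ ∂Q_x/∂P_y = ε·Q_x/P_y = 1.585 × 2399/37.46 ≈ 101.51.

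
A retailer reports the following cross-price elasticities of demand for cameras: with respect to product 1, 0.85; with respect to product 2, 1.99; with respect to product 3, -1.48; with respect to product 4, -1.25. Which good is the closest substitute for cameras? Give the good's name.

Substitutes have ε > 0. Among the positive values, 1.99 (product 2) is largest.

product 2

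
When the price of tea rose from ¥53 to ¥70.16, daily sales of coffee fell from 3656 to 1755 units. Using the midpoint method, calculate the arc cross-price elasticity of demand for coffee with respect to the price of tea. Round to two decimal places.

-2.52

ΔQ_A = 1755 − 3656 = -1901; ΔP_B = 70.16 − 53 = 17.16.
Midpoints: Q̄_A = 2705.5, P̄_B = 61.58.
ε = (ΔQ_A/Q̄_A)/(ΔP_B/P̄_B) = (-1901/2705.5)/(17.16/61.58) ≈ -2.52.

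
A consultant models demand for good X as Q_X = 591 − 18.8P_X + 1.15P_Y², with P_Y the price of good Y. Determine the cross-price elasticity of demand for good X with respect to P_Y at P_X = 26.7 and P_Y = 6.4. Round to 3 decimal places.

At P_X = 26.7 and P_Y = 6.4: Q_X = 136.144.
∂Q_X/∂P_Y = 2.3P_Y = 2.3(6.4) = 14.7200.
ε = (∂Q_X/∂P_Y)(P_Y/Q_X) = 14.7200 × (6.4/136.144) ≈ 0.692.
ε > 0: substitutes.

0.692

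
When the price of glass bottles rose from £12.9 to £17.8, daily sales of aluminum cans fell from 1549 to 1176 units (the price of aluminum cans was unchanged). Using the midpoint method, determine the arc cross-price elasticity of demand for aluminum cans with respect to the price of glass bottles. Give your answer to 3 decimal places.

ΔQ_A = 1176 − 1549 = -373; ΔP_B = 17.8 − 12.9 = 4.9.
Midpoints: Q̄_A = 1362.5, P̄_B = 15.35.
ε = (ΔQ_A/Q̄_A)/(ΔP_B/P̄_B) = (-373/1362.5)/(4.9/15.35) ≈ -0.858.

-0.858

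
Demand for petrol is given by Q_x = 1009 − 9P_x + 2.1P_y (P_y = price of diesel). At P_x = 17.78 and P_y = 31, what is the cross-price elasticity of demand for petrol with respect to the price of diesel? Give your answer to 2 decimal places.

At P_x = 17.78 and P_y = 31: Q_x = 914.08.
∂Q_x/∂P_y = 2.1.
ε = (∂Q_x/∂P_y)(P_y/Q_x) = 2.1 × (31/914.08) ≈ 0.07.
Since ε > 0, petrol and diesel are substitutes.

0.07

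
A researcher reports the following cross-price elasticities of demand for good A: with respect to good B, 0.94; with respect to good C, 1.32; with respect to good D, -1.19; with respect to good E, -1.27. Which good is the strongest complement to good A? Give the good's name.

Complements have ε < 0. The most negative value is -1.27 (good E).

good E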